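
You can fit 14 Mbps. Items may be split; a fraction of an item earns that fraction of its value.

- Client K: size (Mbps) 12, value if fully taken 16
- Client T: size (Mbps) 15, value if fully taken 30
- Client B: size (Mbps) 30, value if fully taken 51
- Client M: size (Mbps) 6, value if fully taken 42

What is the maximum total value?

58

Rank by value-to-size ratio: Client M 42/6≈7, Client T 30/15≈2, Client B 51/30≈1.7, Client K 16/12≈1.33.
Client M: take in full, 6 Mbps for value 42 → 8 left.
Fill the last 8 Mbps with part of Client T: 8/15 of it earns 16.
Total value = 58.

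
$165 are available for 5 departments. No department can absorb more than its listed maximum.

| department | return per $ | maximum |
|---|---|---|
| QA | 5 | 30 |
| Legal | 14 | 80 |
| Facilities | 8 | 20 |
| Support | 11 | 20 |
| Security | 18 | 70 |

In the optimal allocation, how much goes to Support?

15

Rank by return per $: Security 18 > Legal 14 > Support 11 > Facilities 8 > QA 5.
Security takes 70 to reach its cap of 70 — 95 left.
Legal: +80 to 80 (cap) — 15 left.
Support has room for 20 but only 15 remain, so it gets 15.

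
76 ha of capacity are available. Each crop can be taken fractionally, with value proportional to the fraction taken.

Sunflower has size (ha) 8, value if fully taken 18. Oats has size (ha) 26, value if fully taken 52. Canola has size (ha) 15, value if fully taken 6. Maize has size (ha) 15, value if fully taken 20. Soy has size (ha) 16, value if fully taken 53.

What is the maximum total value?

Rank by value-to-size ratio: Soy 53/16≈3.31, Sunflower 18/8≈2.25, Oats 52/26≈2, Maize 20/15≈1.33, Canola 6/15≈0.4.
All 16 ha of Soy fit (value 53) ; 60 remain.
Sunflower: take in full, 8 ha for value 18 ; 52 left.
Take all of Oats (26 ha, value 52) ; 26 ha left.
All 15 ha of Maize fit (value 20) ; 11 remain.
11 ha left: a 11/15 share of Canola gives 6×11/15 = 4.4.
Total value = 147.4.

147.4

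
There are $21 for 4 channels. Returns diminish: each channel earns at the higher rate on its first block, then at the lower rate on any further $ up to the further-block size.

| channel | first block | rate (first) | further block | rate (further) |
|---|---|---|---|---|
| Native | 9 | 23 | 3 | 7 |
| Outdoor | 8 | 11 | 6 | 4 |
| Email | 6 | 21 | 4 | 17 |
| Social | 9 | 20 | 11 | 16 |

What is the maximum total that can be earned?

453

Order all 8 blocks by rate: Native/first 23 > Email/first 21 > Social/first 20 > Email/second 17 > Social/second 16 > Outdoor/first 11 > Native/second 7 > Outdoor/second 4.
Fill Native first block (9 at 23) → 12 left.
Email/first (21): +6 → 6 left.
Social first at 20: only 6 left, fill 6.
Total = 23×9 + 21×6 + 20×6 = 453.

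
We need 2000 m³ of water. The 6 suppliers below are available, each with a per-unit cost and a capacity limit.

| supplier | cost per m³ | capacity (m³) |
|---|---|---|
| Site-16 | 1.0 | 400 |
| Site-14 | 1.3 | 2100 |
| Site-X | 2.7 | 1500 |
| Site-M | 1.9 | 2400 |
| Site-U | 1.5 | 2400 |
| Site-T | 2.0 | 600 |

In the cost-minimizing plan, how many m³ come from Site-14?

Use suppliers in increasing cost order.
Site-16 at 1.0: take all 400 m³ ; 1600 still needed.
Site-14 (1.3): take the remaining 1600 ; done.
Site-U, Site-M, Site-T, Site-X: unused.

1600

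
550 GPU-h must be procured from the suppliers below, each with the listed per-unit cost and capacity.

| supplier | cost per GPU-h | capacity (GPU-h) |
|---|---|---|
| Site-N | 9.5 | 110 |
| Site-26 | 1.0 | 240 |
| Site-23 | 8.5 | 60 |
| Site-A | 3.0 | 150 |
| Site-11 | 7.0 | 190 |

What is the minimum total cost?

Fill from the cheapest supplier first.
Take 240 from Site-26 at 1.0 — need 310 more.
Site-A (3.0): use full 150 — 160 GPU-h to go.
Take 160 from Site-11 at 7.0 to finish.
Site-23, Site-N: unused.
Cost = 240×1.0 + 150×3.0 + 160×7.0 = 1810.

1810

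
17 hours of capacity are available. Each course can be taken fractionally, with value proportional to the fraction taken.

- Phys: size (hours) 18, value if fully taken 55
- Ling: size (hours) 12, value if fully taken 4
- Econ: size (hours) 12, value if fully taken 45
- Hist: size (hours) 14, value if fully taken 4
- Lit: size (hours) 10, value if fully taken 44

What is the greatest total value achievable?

70.25

Best value per unit of size first: Lit 44/10≈4.4, Econ 45/12≈3.75, Phys 55/18≈3.06, Ling 4/12≈0.333, Hist 4/14≈0.286.
All 10 hours of Lit fit (value 44) → 7 remain.
7 hours left: a 7/12 share of Econ gives 45×7/12 = 26.25.
Total value = 70.25.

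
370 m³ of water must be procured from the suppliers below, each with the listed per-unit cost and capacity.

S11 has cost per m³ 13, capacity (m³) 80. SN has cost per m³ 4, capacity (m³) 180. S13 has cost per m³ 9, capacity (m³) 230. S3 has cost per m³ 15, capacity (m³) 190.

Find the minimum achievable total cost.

2430

Use suppliers in increasing cost order.
SN at 4: take all 180 m³ ; 190 still needed.
S13 (9): take the remaining 190 ; done.
S11, S3: unused.
Cost = 180×4 + 190×9 = 2430.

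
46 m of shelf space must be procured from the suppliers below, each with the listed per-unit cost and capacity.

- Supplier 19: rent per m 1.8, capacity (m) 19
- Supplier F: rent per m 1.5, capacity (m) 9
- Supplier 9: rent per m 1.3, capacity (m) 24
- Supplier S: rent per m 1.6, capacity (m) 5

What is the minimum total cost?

Fill from the cheapest supplier first.
Supplier 9 at 1.3: take all 24 m — 22 still needed.
Supplier F at 1.5: take all 9 m — 13 still needed.
Take 5 from Supplier S at 1.6 — need 8 more.
Supplier 19 (1.8): take the remaining 8 — done.
Cost = 24×1.3 + 9×1.5 + 5×1.6 + 8×1.8 = 67.1.

67.1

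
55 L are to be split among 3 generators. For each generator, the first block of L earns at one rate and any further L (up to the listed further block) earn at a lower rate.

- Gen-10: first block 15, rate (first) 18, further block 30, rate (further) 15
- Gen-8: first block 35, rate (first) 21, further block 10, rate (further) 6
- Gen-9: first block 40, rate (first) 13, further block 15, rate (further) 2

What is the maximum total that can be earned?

1080

Treat each block as its own option and order by rate: Gen-8/first 21 > Gen-10/first 18 > Gen-10/second 15 > Gen-9/first 13 > Gen-8/second 6 > Gen-9/second 2.
Fill Gen-8 first block (35 at 21) ; 20 left.
Gen-10/first (18): +15 ; 5 left.
Gen-10/second: +5 of 30 at 15; pool empty.
Total = 21×35 + 18×15 + 15×5 = 1080.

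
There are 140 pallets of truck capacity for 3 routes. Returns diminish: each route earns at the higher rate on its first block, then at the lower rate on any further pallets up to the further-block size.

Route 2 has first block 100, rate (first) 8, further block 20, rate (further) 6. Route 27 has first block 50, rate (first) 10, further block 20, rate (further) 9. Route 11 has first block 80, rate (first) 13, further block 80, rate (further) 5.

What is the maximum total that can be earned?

Order all 6 blocks by rate: Route 11/T1 13 > Route 27/T1 10 > Route 27/T2 9 > Route 2/T1 8 > Route 2/T2 6 > Route 11/T2 5.
Route 11/T1 (13): +80 — 60 left.
Route 27/T1 (10): +50 — 10 left.
10 remain; put them into Route 27 T2 at 9.
Total = 13×80 + 10×50 + 9×10 = 1630.

1630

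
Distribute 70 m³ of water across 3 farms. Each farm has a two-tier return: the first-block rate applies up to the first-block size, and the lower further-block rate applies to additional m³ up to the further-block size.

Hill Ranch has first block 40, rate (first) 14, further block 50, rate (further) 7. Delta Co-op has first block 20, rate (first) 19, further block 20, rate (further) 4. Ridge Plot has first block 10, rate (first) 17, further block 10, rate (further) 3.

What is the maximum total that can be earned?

Rank every tier by rate: Delta Co-op/tier1 19 > Ridge Plot/tier1 17 > Hill Ranch/tier1 14 > Hill Ranch/tier2 7 > Delta Co-op/tier2 4 > Ridge Plot/tier2 3.
Delta Co-op/tier1 (19): +20 — 50 left.
Ridge Plot/tier1 (17): +10 — 40 left.
Hill Ranch/tier1 (14): +40 — 0 left.
Total = 19×20 + 17×10 + 14×40 = 1110.

1110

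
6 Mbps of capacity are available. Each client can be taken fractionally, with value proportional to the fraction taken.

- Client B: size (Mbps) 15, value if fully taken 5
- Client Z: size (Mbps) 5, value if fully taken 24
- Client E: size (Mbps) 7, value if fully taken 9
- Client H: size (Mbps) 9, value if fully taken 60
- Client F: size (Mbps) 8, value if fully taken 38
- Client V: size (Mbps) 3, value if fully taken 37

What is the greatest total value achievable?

Best value per unit of size first: Client V 37/3≈12.3, Client H 60/9≈6.67, Client Z 24/5≈4.8, Client F 38/8≈4.75, Client E 9/7≈1.29, Client B 5/15≈0.333.
Take all of Client V (3 Mbps, value 37) ; 3 Mbps left.
Only 3 Mbps remain; take 3/9 of Client H for value 60×3/9 = 20.
Total value = 57.

57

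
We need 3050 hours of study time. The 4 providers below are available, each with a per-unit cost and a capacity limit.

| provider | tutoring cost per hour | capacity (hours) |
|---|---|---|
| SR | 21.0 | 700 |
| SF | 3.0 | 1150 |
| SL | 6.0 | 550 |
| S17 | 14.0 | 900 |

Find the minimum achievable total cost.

Cheapest first:
Take 1150 from SF at 3.0 ; need 1900 more.
SL at 6.0: take all 550 hours ; 1350 still needed.
S17 at 14.0: take all 900 hours ; 450 still needed.
SR at 21.0: take 450 of its 700 ; requirement met.
Cost = 1150×3.0 + 550×6.0 + 900×14.0 + 450×21.0 = 28800.

28800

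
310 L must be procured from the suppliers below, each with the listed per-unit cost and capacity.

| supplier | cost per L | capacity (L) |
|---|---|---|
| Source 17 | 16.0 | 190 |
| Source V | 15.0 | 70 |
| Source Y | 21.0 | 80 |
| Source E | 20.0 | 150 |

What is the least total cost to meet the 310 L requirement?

5090

Cheapest first:
Take 70 from Source V at 15.0 ; need 240 more.
Source 17 (16.0): use full 190 ; 50 L to go.
Source E (20.0): take the remaining 50 ; done.
Source Y: unused.
Cost = 70×15.0 + 190×16.0 + 50×20.0 = 5090.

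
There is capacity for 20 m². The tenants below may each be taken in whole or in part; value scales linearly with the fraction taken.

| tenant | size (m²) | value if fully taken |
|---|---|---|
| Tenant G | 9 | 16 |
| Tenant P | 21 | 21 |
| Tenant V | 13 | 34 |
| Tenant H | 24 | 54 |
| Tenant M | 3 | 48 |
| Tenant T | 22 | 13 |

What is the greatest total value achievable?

91

Rank by value-to-size ratio: Tenant M 48/3≈16, Tenant V 34/13≈2.62, Tenant H 54/24≈2.25, Tenant G 16/9≈1.78, Tenant P 21/21≈1, Tenant T 13/22≈0.591.
Take all of Tenant M (3 m², value 48) → 17 m² left.
All 13 m² of Tenant V fit (value 34) → 4 remain.
4 m² left: a 4/24 share of Tenant H gives 54×4/24 = 9.
Total value = 91.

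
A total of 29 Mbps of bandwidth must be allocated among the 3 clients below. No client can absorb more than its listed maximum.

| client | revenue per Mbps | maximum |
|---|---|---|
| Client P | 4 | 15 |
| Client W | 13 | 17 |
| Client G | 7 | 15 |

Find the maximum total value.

305

Rank by revenue per Mbps: Client W 13 > Client G 7 > Client P 4.
Client W: +17 to 17 (cap) → 12 left.
Only 12 left; Client G takes them to reach 12.
Total = 13×17 + 7×12 = 305.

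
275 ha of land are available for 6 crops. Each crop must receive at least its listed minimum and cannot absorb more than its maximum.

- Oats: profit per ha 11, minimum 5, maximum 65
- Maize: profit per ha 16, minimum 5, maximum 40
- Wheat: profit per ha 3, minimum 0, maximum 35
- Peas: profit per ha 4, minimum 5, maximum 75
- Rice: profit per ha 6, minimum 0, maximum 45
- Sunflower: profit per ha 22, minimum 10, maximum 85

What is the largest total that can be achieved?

3655

Meeting every minimum uses 5+5+0+5+0+10 = 25 ha, leaving 250.
Rank by profit per ha: Sunflower 22 > Maize 16 > Oats 11 > Rice 6 > Peas 4 > Wheat 3.
Sunflower takes 75 more to reach its cap of 85 — 175 left.
Maize: +35 to 40 (cap) — 140 left.
Oats: +60 to 65 (cap) — 80 left.
Rice takes 45 more to reach its cap of 45 — 35 left.
Only 35 left; Peas takes them to reach 40.
Total = 11×65 + 16×40 + 4×40 + 6×45 + 22×85 = 3655.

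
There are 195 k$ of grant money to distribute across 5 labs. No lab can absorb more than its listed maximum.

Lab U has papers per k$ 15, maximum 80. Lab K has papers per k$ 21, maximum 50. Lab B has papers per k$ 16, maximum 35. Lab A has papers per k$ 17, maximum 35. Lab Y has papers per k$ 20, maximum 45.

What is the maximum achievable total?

3555

Order the labs by papers per k$: Lab K 21 > Lab Y 20 > Lab A 17 > Lab B 16 > Lab U 15.
Give Lab K 50 to hit its cap of 50 — 145 left.
Give Lab Y 45 to hit its cap of 45 — 100 left.
Give Lab A 35 to hit its cap of 35 — 65 left.
Lab B: +35 to 35 (cap) — 30 left.
Lab U has room for 80 but only 30 remain, so it gets 30.
Total = 15×30 + 21×50 + 16×35 + 17×35 + 20×45 = 3555.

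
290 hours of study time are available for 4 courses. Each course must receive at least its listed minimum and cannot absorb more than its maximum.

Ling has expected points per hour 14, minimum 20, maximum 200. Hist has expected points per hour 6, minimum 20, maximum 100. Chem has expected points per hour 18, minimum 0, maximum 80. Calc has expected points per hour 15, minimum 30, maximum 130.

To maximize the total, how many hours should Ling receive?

Meeting every minimum uses 20+20+0+30 = 70 hours, leaving 220.
Highest expected points per hour first: Chem 18 > Calc 15 > Ling 14 > Hist 6.
Chem takes 80 more to reach its cap of 80 — 140 left.
Calc takes 100 more to reach its cap of 130 — 40 left.
Ling has room for 180 more but only 40 remain, so it gets 60.

60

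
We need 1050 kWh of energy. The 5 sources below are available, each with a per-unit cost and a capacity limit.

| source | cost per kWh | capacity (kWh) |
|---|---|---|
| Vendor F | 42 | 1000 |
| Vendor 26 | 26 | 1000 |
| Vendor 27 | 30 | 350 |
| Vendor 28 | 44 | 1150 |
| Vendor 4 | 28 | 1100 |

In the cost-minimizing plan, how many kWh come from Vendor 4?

Cheapest first:
Vendor 26 at 26: take all 1000 kWh → 50 still needed.
Take 50 from Vendor 4 at 28 to finish.
Vendor 27, Vendor F, Vendor 28: unused.

50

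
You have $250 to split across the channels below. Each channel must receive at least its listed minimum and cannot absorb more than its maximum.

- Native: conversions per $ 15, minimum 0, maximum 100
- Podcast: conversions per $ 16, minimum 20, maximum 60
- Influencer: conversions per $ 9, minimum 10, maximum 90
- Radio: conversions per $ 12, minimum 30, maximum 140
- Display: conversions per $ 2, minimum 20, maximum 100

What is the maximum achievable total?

3310

Meeting every minimum uses 0+20+10+30+20 = 80 $, leaving 170.
Order the channels by conversions per $: Podcast 16 > Native 15 > Radio 12 > Influencer 9 > Display 2.
Give Podcast 40 more to hit its cap of 60 → 130 left.
Give Native 100 more to hit its cap of 100 → 30 left.
Radio has room for 110 more but only 30 remain, so it gets 60.
Total = 15×100 + 16×60 + 9×10 + 12×60 + 2×20 = 3310.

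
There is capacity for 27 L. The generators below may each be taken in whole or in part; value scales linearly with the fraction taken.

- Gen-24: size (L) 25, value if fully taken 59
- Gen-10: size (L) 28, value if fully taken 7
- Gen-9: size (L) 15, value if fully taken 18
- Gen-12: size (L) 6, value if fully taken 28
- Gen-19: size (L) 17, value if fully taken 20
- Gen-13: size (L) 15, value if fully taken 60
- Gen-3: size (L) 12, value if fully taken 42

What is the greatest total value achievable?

Rank by value-to-size ratio: Gen-12 28/6≈4.67, Gen-13 60/15≈4, Gen-3 42/12≈3.5, Gen-24 59/25≈2.36, Gen-9 18/15≈1.2, Gen-19 20/17≈1.18, Gen-10 7/28≈0.25.
Gen-12: take in full, 6 L for value 28 — 21 left.
Gen-13: take in full, 15 L for value 60 — 6 left.
Only 6 L remain; take 6/12 of Gen-3 for value 42×6/12 = 21.
Total value = 109.

109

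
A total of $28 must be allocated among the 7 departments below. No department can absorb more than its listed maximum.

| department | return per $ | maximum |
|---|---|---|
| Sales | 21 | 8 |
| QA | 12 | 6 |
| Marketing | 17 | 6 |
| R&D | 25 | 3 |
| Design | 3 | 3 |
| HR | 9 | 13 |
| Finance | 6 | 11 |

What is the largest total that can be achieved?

462

Order the departments by return per $: R&D 25 > Sales 21 > Marketing 17 > QA 12 > HR 9 > Finance 6 > Design 3.
R&D: +3 to 3 (cap) → 25 left.
Sales takes 8 to reach its cap of 8 → 17 left.
Give Marketing 6 to hit its cap of 6 → 11 left.
QA takes 6 to reach its cap of 6 → 5 left.
HR: +5 (room for 13) → 5. Pool exhausted.
Total = 21×8 + 12×6 + 17×6 + 25×3 + 9×5 = 462.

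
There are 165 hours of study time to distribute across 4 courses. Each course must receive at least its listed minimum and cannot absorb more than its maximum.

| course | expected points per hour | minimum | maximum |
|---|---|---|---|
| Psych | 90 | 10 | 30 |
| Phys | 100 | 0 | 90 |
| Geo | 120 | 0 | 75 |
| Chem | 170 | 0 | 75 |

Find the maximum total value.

Meeting every minimum uses 10+0+0+0 = 10 hours, leaving 155.
Rank by expected points per hour: Chem 170 > Geo 120 > Phys 100 > Psych 90.
Chem: +75 to 75 (cap) ; 80 left.
Geo: +75 to 75 (cap) ; 5 left.
Only 5 left; Phys takes them to reach 5.
Total = 90×10 + 100×5 + 120×75 + 170×75 = 23150.

23150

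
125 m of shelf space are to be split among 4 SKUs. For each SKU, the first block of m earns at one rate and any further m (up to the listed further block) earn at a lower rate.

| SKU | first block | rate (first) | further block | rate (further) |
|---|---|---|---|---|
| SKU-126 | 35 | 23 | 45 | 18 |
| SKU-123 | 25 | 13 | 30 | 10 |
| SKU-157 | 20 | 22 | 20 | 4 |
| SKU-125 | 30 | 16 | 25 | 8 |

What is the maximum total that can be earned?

Treat each block as its own option and order by rate: SKU-126/T1 23 > SKU-157/T1 22 > SKU-126/T2 18 > SKU-125/T1 16 > SKU-123/T1 13 > SKU-123/T2 10 > SKU-125/T2 8 > SKU-157/T2 4.
SKU-126/T1 (23): +35 ; 90 left.
SKU-157/T1 (22): +20 ; 70 left.
SKU-126/T2 (18): +45 ; 25 left.
25 remain; put them into SKU-125 T1 at 16.
Total = 23×35 + 22×20 + 18×45 + 16×25 = 2455.

2455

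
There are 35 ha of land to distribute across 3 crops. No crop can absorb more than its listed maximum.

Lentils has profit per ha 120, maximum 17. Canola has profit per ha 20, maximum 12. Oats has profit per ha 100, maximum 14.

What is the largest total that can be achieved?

Order the crops by profit per ha: Lentils 120 > Oats 100 > Canola 20.
Lentils: +17 to 17 (cap) — 18 left.
Give Oats 14 to hit its cap of 14 — 4 left.
Canola has room for 12 but only 4 remain, so it gets 4.
Total = 120×17 + 20×4 + 100×14 = 3520.

3520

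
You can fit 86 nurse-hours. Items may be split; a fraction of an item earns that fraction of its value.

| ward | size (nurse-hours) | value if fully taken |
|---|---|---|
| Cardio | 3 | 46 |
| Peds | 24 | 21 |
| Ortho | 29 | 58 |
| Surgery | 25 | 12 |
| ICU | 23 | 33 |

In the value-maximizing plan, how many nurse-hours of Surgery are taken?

Rank by value-to-size ratio: Cardio 46/3≈15.3, Ortho 58/29≈2, ICU 33/23≈1.43, Peds 21/24≈0.875, Surgery 12/25≈0.48.
Cardio: take in full, 3 nurse-hours for value 46 — 83 left.
Ortho: take in full, 29 nurse-hours for value 58 — 54 left.
ICU: take in full, 23 nurse-hours for value 33 — 31 left.
Peds: take in full, 24 nurse-hours for value 21 — 7 left.
7 nurse-hours left: a 7/25 share of Surgery gives 12×7/25 = 3.36.

7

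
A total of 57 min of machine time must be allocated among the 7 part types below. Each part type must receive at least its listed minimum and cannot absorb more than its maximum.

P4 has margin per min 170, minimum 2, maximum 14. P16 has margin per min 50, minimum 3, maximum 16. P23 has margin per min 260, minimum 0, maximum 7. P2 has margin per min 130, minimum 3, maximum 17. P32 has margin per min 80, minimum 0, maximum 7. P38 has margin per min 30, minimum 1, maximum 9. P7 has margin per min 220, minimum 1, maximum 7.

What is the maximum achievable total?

Meeting every minimum uses 2+3+0+3+0+1+1 = 10 min, leaving 47.
Order the part types by margin per min: P23 260 > P7 220 > P4 170 > P2 130 > P32 80 > P16 50 > P38 30.
Give P23 7 more to hit its cap of 7 — 40 left.
P7: +6 to 7 (cap) — 34 left.
P4 takes 12 more to reach its cap of 14 — 22 left.
P2: +14 to 17 (cap) — 8 left.
P32 takes 7 more to reach its cap of 7 — 1 left.
P16 has room for 13 more but only 1 remain, so it gets 4.
Total = 170×14 + 50×4 + 260×7 + 130×17 + 80×7 + 30×1 + 220×7 = 8740.

8740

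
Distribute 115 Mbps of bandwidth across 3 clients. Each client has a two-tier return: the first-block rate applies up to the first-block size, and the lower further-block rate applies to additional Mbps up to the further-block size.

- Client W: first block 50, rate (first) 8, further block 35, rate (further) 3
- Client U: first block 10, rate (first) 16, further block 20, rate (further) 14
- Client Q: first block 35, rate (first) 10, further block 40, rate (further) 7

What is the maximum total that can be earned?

Order all 6 blocks by rate: Client U/first 16 > Client U/second 14 > Client Q/first 10 > Client W/first 8 > Client Q/second 7 > Client W/second 3.
Client U/first (16): +10 — 105 left.
Client U/second (14): +20 — 85 left.
Client Q first at 10: fill all 35 — 50 left.
Fill Client W first block (50 at 8) — 0 left.
Total = 16×10 + 14×20 + 10×35 + 8×50 = 1190.

1190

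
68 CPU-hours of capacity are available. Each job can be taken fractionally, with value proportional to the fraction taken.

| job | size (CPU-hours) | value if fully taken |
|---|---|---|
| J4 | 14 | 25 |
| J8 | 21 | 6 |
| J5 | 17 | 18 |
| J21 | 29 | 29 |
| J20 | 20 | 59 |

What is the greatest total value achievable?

119

Best value per unit of size first: J20 59/20≈2.95, J4 25/14≈1.79, J5 18/17≈1.06, J21 29/29≈1, J8 6/21≈0.286.
Take all of J20 (20 CPU-hours, value 59) ; 48 CPU-hours left.
Take all of J4 (14 CPU-hours, value 25) ; 34 CPU-hours left.
Take all of J5 (17 CPU-hours, value 18) ; 17 CPU-hours left.
Fill the last 17 CPU-hours with part of J21: 17/29 of it earns 17.
Total value = 119.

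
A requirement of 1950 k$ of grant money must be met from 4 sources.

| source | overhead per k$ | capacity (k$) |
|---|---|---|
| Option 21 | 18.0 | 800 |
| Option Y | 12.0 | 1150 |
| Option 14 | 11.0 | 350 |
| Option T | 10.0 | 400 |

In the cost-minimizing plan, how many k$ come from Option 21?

Fill from the cheapest source first.
Take 400 from Option T at 10.0 ; need 1550 more.
Option 14 at 11.0: take all 350 k$ ; 1200 still needed.
Option Y at 12.0: take all 1150 k$ ; 50 still needed.
Option 21 (18.0): take the remaining 50 ; done.

50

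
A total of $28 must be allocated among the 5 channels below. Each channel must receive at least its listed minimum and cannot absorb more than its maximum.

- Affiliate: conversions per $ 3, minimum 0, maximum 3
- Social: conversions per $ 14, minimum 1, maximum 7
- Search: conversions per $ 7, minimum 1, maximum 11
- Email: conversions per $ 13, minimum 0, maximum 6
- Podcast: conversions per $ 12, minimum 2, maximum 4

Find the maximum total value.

301

Meeting every minimum uses 0+1+1+0+2 = 4 $, leaving 24.
Order the channels by conversions per $: Social 14 > Email 13 > Podcast 12 > Search 7 > Affiliate 3.
Social takes 6 more to reach its cap of 7 — 18 left.
Give Email 6 more to hit its cap of 6 — 12 left.
Podcast: +2 to 4 (cap) — 10 left.
Search takes 10 more to reach its cap of 11 — 0 left.
Total = 14×7 + 7×11 + 13×6 + 12×4 = 301.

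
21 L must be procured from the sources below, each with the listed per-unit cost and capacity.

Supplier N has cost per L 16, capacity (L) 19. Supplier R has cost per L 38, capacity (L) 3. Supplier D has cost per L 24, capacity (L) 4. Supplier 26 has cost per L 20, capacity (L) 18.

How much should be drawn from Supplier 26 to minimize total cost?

2

Fill from the cheapest source first.
Supplier N (16): use full 19 → 2 L to go.
Take 2 from Supplier 26 at 20 to finish.
Supplier D, Supplier R: unused.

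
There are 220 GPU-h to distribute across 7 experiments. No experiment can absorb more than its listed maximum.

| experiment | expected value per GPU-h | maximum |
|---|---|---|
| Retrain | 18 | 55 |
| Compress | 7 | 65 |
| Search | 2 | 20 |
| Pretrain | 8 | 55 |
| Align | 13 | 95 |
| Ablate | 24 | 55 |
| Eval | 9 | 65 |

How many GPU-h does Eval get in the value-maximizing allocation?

15

Highest expected value per GPU-h first: Ablate 24 > Retrain 18 > Align 13 > Eval 9 > Pretrain 8 > Compress 7 > Search 2.
Ablate: +55 to 55 (cap) ; 165 left.
Retrain takes 55 to reach its cap of 55 ; 110 left.
Give Align 95 to hit its cap of 95 ; 15 left.
Eval: +15 (room for 65) → 15. Pool exhausted.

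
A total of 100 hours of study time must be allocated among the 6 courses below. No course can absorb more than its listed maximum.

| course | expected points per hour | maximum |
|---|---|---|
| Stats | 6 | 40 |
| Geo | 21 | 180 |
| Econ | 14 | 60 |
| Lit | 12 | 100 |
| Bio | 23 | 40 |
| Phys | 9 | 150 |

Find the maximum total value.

2180

Highest expected points per hour first: Bio 23 > Geo 21 > Econ 14 > Lit 12 > Phys 9 > Stats 6.
Give Bio 40 to hit its cap of 40 → 60 left.
Geo: +60 (room for 180) → 60. Pool exhausted.
Total = 21×60 + 23×40 = 2180.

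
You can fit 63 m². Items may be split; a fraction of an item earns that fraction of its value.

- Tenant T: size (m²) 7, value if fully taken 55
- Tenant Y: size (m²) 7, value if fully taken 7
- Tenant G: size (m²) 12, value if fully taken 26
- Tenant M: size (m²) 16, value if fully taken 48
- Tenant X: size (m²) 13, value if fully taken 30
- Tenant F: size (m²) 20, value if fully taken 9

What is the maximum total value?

169.6

Sort by value density: Tenant T 55/7≈7.86, Tenant M 48/16≈3, Tenant X 30/13≈2.31, Tenant G 26/12≈2.17, Tenant Y 7/7≈1, Tenant F 9/20≈0.45.
Tenant T: take in full, 7 m² for value 55 ; 56 left.
All 16 m² of Tenant M fit (value 48) ; 40 remain.
Take all of Tenant X (13 m², value 30) ; 27 m² left.
All 12 m² of Tenant G fit (value 26) ; 15 remain.
Tenant Y: take in full, 7 m² for value 7 ; 8 left.
8 m² left: a 8/20 share of Tenant F gives 9×8/20 = 3.6.
Total value = 169.6.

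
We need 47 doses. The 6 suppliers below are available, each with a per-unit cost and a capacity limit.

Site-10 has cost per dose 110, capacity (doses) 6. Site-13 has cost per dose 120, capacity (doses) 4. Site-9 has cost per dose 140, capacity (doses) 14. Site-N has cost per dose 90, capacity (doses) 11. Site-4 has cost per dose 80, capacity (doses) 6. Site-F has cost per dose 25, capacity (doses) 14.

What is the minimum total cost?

Fill from the cheapest supplier first.
Take 14 from Site-F at 25 → need 33 more.
Take 6 from Site-4 at 80 → need 27 more.
Take 11 from Site-N at 90 → need 16 more.
Site-10 at 110: take all 6 doses → 10 still needed.
Take 4 from Site-13 at 120 → need 6 more.
Take 6 from Site-9 at 140 to finish.
Cost = 14×25 + 6×80 + 11×90 + 6×110 + 4×120 + 6×140 = 3800.

3800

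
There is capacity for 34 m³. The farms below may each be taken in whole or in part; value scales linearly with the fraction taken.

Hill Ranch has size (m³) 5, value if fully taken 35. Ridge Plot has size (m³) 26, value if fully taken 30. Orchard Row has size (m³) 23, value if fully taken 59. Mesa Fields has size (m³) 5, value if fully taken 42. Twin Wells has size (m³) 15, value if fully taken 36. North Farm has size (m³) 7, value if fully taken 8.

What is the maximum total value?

138.4

Sort by value density: Mesa Fields 42/5≈8.4, Hill Ranch 35/5≈7, Orchard Row 59/23≈2.57, Twin Wells 36/15≈2.4, Ridge Plot 30/26≈1.15, North Farm 8/7≈1.14.
All 5 m³ of Mesa Fields fit (value 42) ; 29 remain.
All 5 m³ of Hill Ranch fit (value 35) ; 24 remain.
All 23 m³ of Orchard Row fit (value 59) ; 1 remain.
1 m³ left: a 1/15 share of Twin Wells gives 36×1/15 = 2.4.
Total value = 138.4.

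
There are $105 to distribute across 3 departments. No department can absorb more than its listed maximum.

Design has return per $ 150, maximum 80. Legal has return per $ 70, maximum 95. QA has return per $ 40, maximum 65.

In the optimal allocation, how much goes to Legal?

Order the departments by return per $: Design 150 > Legal 70 > QA 40.
Design takes 80 to reach its cap of 80 — 25 left.
Legal has room for 95 but only 25 remain, so it gets 25.

25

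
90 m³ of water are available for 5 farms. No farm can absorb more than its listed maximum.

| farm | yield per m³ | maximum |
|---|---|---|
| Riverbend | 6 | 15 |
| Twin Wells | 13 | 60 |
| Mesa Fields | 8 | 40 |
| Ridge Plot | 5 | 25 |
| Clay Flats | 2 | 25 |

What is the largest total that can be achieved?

1020

Highest yield per m³ first: Twin Wells 13 > Mesa Fields 8 > Riverbend 6 > Ridge Plot 5 > Clay Flats 2.
Twin Wells: +60 to 60 (cap) → 30 left.
Mesa Fields: +30 (room for 40) → 30. Pool exhausted.
Total = 13×60 + 8×30 = 1020.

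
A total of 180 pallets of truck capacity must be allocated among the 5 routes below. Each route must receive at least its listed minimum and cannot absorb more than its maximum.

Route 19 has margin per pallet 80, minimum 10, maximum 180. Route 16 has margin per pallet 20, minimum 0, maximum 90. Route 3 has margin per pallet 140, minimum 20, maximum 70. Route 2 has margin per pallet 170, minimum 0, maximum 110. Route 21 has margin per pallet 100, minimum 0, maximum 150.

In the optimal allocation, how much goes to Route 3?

60

Meeting every minimum uses 10+0+20+0+0 = 30 pallets, leaving 150.
Order the routes by margin per pallet: Route 2 170 > Route 3 140 > Route 21 100 > Route 19 80 > Route 16 20.
Give Route 2 110 more to hit its cap of 110 → 40 left.
Only 40 left; Route 3 takes them to reach 60.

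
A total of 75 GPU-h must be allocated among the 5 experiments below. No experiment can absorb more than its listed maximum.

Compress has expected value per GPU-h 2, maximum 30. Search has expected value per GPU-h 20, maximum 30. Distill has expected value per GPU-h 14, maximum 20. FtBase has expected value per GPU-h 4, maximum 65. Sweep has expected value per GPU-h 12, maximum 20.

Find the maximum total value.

Rank by expected value per GPU-h: Search 20 > Distill 14 > Sweep 12 > FtBase 4 > Compress 2.
Give Search 30 to hit its cap of 30 — 45 left.
Give Distill 20 to hit its cap of 20 — 25 left.
Sweep: +20 to 20 (cap) — 5 left.
FtBase has room for 65 but only 5 remain, so it gets 5.
Total = 20×30 + 14×20 + 4×5 + 12×20 = 1140.

1140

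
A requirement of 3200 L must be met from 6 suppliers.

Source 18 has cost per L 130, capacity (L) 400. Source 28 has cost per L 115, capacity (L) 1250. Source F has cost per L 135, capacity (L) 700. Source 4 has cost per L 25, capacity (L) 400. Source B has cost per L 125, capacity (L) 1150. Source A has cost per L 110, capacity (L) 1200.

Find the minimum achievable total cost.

329500

Cheapest first:
Source 4 (25): use full 400 ; 2800 L to go.
Source A at 110: take all 1200 L ; 1600 still needed.
Source 28 (115): use full 1250 ; 350 L to go.
Take 350 from Source B at 125 to finish.
Source 18, Source F: unused.
Cost = 400×25 + 1200×110 + 1250×115 + 350×125 = 329500.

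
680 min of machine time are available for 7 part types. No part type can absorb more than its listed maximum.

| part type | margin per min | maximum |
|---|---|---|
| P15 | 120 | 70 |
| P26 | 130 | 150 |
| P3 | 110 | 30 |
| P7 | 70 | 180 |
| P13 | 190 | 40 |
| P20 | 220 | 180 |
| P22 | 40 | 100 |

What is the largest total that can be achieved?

Order the part types by margin per min: P20 220 > P13 190 > P26 130 > P15 120 > P3 110 > P7 70 > P22 40.
P20 takes 180 to reach its cap of 180 → 500 left.
P13: +40 to 40 (cap) → 460 left.
P26 takes 150 to reach its cap of 150 → 310 left.
P15 takes 70 to reach its cap of 70 → 240 left.
P3: +30 to 30 (cap) → 210 left.
P7: +180 to 180 (cap) → 30 left.
Only 30 left; P22 takes them to reach 30.
Total = 120×70 + 130×150 + 110×30 + 70×180 + 190×40 + 220×180 + 40×30 = 92200.

92200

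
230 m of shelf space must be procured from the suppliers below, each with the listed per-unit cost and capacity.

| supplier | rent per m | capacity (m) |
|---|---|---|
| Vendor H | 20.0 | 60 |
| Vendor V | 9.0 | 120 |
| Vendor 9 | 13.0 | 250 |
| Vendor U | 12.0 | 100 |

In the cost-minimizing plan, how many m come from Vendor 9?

Fill from the cheapest supplier first.
Vendor V at 9.0: take all 120 m → 110 still needed.
Take 100 from Vendor U at 12.0 → need 10 more.
Vendor 9 at 13.0: take 10 of its 250 → requirement met.
Vendor H: unused.

10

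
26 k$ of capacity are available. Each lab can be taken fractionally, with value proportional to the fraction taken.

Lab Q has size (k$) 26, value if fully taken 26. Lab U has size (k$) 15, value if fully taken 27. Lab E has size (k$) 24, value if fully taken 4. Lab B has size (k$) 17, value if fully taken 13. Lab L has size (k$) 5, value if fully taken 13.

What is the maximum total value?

Best value per unit of size first: Lab L 13/5≈2.6, Lab U 27/15≈1.8, Lab Q 26/26≈1, Lab B 13/17≈0.765, Lab E 4/24≈0.167.
Take all of Lab L (5 k$, value 13) ; 21 k$ left.
All 15 k$ of Lab U fit (value 27) ; 6 remain.
Fill the last 6 k$ with part of Lab Q: 6/26 of it earns 6.
Total value = 46.

46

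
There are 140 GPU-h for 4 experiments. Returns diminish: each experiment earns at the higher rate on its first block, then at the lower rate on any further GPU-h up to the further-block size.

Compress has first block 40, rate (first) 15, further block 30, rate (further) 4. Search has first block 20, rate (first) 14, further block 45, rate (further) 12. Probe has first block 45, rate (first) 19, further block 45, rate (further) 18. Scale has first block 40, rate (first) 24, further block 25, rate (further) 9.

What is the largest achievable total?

2775

Order all 8 blocks by rate: Scale/T1 24 > Probe/T1 19 > Probe/T2 18 > Compress/T1 15 > Search/T1 14 > Search/T2 12 > Scale/T2 9 > Compress/T2 4.
Scale T1 at 24: fill all 40 — 100 left.
Fill Probe T1 block (45 at 19) — 55 left.
Fill Probe T2 block (45 at 18) — 10 left.
Compress T1 at 15: only 10 left, fill 10.
Total = 24×40 + 19×45 + 18×45 + 15×10 = 2775.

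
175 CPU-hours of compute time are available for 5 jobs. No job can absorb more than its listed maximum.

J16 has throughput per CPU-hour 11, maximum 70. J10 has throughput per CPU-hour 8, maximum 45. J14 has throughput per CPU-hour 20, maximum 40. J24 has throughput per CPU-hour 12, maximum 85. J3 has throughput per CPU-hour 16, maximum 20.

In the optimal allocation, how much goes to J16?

30

Rank by throughput per CPU-hour: J14 20 > J3 16 > J24 12 > J16 11 > J10 8.
J14: +40 to 40 (cap) ; 135 left.
Give J3 20 to hit its cap of 20 ; 115 left.
Give J24 85 to hit its cap of 85 ; 30 left.
J16: +30 (room for 70) → 30. Pool exhausted.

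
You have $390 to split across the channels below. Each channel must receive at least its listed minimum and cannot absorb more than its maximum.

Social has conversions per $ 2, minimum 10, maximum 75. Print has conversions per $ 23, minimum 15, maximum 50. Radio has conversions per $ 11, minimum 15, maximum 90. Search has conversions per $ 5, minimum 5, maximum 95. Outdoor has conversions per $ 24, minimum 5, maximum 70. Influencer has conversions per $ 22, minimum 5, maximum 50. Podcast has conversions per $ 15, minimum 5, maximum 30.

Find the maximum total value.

5840

Meeting every minimum uses 10+15+15+5+5+5+5 = 60 $, leaving 330.
Highest conversions per $ first: Outdoor 24 > Print 23 > Influencer 22 > Podcast 15 > Radio 11 > Search 5 > Social 2.
Outdoor: +65 to 70 (cap) → 265 left.
Give Print 35 more to hit its cap of 50 → 230 left.
Give Influencer 45 more to hit its cap of 50 → 185 left.
Give Podcast 25 more to hit its cap of 30 → 160 left.
Give Radio 75 more to hit its cap of 90 → 85 left.
Only 85 left; Search takes them to reach 90.
Total = 2×10 + 23×50 + 11×90 + 5×90 + 24×70 + 22×50 + 15×30 = 5840.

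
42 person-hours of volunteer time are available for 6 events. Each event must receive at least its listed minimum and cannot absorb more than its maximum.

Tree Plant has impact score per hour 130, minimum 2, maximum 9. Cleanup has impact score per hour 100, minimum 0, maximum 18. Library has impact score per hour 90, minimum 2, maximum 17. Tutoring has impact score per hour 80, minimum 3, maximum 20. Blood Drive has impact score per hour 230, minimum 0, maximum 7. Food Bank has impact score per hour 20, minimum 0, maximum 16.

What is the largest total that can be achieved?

Meeting every minimum uses 2+0+2+3+0+0 = 7 person-hours, leaving 35.
Rank by impact score per hour: Blood Drive 230 > Tree Plant 130 > Cleanup 100 > Library 90 > Tutoring 80 > Food Bank 20.
Blood Drive: +7 to 7 (cap) → 28 left.
Tree Plant: +7 to 9 (cap) → 21 left.
Cleanup takes 18 more to reach its cap of 18 → 3 left.
Library: +3 (room for 15) → 5. Pool exhausted.
Total = 130×9 + 100×18 + 90×5 + 80×3 + 230×7 = 5270.

5270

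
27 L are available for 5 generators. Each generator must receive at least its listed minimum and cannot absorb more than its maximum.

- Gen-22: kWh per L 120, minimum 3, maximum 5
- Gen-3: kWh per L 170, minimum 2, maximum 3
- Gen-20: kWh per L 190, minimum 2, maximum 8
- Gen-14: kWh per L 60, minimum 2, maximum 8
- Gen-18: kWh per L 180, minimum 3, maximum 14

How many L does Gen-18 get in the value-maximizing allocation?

12

Meeting every minimum uses 3+2+2+2+3 = 12 L, leaving 15.
Highest kWh per L first: Gen-20 190 > Gen-18 180 > Gen-3 170 > Gen-22 120 > Gen-14 60.
Gen-20 takes 6 more to reach its cap of 8 — 9 left.
Gen-18 has room for 11 more but only 9 remain, so it gets 12.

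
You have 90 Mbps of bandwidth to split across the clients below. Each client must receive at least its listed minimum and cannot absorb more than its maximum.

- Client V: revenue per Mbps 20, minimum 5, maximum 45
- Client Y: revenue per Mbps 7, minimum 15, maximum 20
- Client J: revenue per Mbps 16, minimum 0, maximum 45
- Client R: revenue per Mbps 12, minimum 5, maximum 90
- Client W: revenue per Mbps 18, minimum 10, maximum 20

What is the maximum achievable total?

Meeting every minimum uses 5+15+0+5+10 = 35 Mbps, leaving 55.
Rank by revenue per Mbps: Client V 20 > Client W 18 > Client J 16 > Client R 12 > Client Y 7.
Client V: +40 to 45 (cap) → 15 left.
Client W: +10 to 20 (cap) → 5 left.
Only 5 left; Client J takes them to reach 5.
Total = 20×45 + 7×15 + 16×5 + 12×5 + 18×20 = 1505.

1505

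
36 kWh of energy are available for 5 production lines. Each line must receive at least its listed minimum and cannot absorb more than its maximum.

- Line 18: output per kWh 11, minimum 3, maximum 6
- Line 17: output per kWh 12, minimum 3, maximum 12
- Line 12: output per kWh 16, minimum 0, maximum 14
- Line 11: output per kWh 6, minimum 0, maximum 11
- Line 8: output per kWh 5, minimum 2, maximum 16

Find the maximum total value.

Meeting every minimum uses 3+3+0+0+2 = 8 kWh, leaving 28.
Order the production lines by output per kWh: Line 12 16 > Line 17 12 > Line 18 11 > Line 11 6 > Line 8 5.
Give Line 12 14 more to hit its cap of 14 ; 14 left.
Line 17: +9 to 12 (cap) ; 5 left.
Line 18 takes 3 more to reach its cap of 6 ; 2 left.
Only 2 left; Line 11 takes them to reach 2.
Total = 11×6 + 12×12 + 16×14 + 6×2 + 5×2 = 456.

456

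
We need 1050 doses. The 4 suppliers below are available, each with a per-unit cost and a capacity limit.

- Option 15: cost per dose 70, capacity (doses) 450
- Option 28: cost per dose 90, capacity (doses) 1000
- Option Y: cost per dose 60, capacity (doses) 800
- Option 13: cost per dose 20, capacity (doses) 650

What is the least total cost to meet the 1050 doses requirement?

Cheapest first:
Take 650 from Option 13 at 20 ; need 400 more.
Take 400 from Option Y at 60 to finish.
Option 15, Option 28: unused.
Cost = 650×20 + 400×60 = 37000.

37000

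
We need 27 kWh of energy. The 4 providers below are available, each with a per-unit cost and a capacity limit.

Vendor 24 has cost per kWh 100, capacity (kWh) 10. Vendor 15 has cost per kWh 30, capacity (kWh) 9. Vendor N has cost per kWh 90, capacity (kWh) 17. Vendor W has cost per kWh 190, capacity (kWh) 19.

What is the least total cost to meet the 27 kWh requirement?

1900

Fill from the cheapest provider first.
Take 9 from Vendor 15 at 30 ; need 18 more.
Vendor N at 90: take all 17 kWh ; 1 still needed.
Vendor 24 (100): take the remaining 1 ; done.
Vendor W: unused.
Cost = 9×30 + 17×90 + 1×100 = 1900.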